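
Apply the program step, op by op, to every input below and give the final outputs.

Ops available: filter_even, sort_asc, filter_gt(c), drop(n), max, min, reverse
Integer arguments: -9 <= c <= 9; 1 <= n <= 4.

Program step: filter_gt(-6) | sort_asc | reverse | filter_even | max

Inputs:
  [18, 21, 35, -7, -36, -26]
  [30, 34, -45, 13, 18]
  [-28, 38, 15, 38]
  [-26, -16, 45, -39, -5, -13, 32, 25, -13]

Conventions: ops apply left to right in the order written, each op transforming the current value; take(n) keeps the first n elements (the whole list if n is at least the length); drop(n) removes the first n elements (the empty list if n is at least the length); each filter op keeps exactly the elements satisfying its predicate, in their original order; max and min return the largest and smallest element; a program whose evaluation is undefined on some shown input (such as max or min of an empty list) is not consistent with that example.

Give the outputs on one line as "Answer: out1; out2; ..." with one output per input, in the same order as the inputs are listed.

Execution, op by op:
  [18, 21, 35, -7, -36, -26] -> [18, 21, 35] -> [18, 21, 35] -> [35, 21, 18] -> [18] -> 18
  [30, 34, -45, 13, 18] -> [30, 34, 13, 18] -> [13, 18, 30, 34] -> [34, 30, 18, 13] -> [34, 30, 18] -> 34
  [-28, 38, 15, 38] -> [38, 15, 38] -> [15, 38, 38] -> [38, 38, 15] -> [38, 38] -> 38
  [-26, -16, 45, -39, -5, -13, 32, 25, -13] -> [45, -5, 32, 25] -> [-5, 25, 32, 45] -> [45, 32, 25, -5] -> [32] -> 32

18; 34; 38; 32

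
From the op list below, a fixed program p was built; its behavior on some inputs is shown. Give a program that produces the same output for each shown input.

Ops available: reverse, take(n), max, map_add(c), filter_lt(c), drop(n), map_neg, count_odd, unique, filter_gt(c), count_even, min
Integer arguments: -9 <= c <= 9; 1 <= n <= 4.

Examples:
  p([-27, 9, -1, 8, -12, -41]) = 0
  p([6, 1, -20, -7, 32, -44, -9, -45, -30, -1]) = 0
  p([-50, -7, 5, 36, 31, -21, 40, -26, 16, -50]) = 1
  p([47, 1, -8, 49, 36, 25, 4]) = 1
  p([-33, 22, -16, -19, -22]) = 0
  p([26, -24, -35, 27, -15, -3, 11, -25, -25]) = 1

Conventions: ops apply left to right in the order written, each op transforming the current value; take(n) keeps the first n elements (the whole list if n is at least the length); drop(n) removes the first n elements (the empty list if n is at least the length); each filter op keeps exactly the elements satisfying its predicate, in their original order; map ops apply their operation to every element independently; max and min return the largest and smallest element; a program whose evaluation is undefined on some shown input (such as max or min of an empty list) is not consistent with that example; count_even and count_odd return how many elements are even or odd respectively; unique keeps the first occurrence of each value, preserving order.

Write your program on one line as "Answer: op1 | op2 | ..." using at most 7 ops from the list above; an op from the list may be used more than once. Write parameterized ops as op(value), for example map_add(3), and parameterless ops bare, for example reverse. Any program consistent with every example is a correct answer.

map_add(-3) | drop(2) | filter_gt(-7) | drop(2) | map_add(-4) | count_even

Check, running the answer program on each example:
  [-27, 9, -1, 8, -12, -41] -> [-30, 6, -4, 5, -15, -44] -> [-4, 5, -15, -44] -> [-4, 5] -> [] -> [] -> 0
  [6, 1, -20, -7, 32, -44, -9, -45, -30, -1] -> [3, -2, -23, -10, 29, -47, -12, -48, -33, -4] -> [-23, -10, 29, -47, -12, -48, -33, -4] -> [29, -4] -> [] -> [] -> 0
  [-50, -7, 5, 36, 31, -21, 40, -26, 16, -50] -> [-53, -10, 2, 33, 28, -24, 37, -29, 13, -53] -> [2, 33, 28, -24, 37, -29, 13, -53] -> [2, 33, 28, 37, 13] -> [28, 37, 13] -> [24, 33, 9] -> 1
  [47, 1, -8, 49, 36, 25, 4] -> [44, -2, -11, 46, 33, 22, 1] -> [-11, 46, 33, 22, 1] -> [46, 33, 22, 1] -> [22, 1] -> [18, -3] -> 1
  [-33, 22, -16, -19, -22] -> [-36, 19, -19, -22, -25] -> [-19, -22, -25] -> [] -> [] -> [] -> 0
  [26, -24, -35, 27, -15, -3, 11, -25, -25] -> [23, -27, -38, 24, -18, -6, 8, -28, -28] -> [-38, 24, -18, -6, 8, -28, -28] -> [24, -6, 8] -> [8] -> [4] -> 1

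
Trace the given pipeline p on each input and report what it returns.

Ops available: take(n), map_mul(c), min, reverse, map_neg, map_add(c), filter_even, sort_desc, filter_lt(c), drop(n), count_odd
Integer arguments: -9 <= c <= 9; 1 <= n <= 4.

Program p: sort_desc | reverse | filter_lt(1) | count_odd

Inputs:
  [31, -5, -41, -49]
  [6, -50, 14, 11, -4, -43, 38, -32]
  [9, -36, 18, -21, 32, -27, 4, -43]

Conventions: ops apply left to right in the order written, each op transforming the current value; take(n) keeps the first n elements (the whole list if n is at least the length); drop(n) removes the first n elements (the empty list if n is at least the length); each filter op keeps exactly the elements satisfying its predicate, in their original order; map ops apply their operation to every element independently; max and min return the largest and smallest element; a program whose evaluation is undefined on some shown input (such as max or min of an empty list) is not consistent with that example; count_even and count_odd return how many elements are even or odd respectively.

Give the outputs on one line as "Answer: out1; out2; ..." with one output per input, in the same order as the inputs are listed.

3; 1; 3

Execution, op by op:
  [31, -5, -41, -49] -> [31, -5, -41, -49] -> [-49, -41, -5, 31] -> [-49, -41, -5] -> 3
  [6, -50, 14, 11, -4, -43, 38, -32] -> [38, 14, 11, 6, -4, -32, -43, -50] -> [-50, -43, -32, -4, 6, 11, 14, 38] -> [-50, -43, -32, -4] -> 1
  [9, -36, 18, -21, 32, -27, 4, -43] -> [32, 18, 9, 4, -21, -27, -36, -43] -> [-43, -36, -27, -21, 4, 9, 18, 32] -> [-43, -36, -27, -21] -> 3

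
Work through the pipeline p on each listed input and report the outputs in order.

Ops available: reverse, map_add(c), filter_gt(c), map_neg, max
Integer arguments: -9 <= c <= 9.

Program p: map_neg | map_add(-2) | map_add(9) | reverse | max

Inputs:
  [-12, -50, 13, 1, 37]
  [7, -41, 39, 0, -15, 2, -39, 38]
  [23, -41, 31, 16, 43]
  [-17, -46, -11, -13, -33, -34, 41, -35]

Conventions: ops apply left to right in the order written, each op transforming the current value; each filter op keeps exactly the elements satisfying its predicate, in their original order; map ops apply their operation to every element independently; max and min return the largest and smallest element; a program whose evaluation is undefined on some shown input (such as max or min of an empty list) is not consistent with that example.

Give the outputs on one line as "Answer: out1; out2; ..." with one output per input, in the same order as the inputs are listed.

Execution, op by op:
  [-12, -50, 13, 1, 37] -> [12, 50, -13, -1, -37] -> [10, 48, -15, -3, -39] -> [19, 57, -6, 6, -30] -> [-30, 6, -6, 57, 19] -> 57
  [7, -41, 39, 0, -15, 2, -39, 38] -> [-7, 41, -39, 0, 15, -2, 39, -38] -> [-9, 39, -41, -2, 13, -4, 37, -40] -> [0, 48, -32, 7, 22, 5, 46, -31] -> [-31, 46, 5, 22, 7, -32, 48, 0] -> 48
  [23, -41, 31, 16, 43] -> [-23, 41, -31, -16, -43] -> [-25, 39, -33, -18, -45] -> [-16, 48, -24, -9, -36] -> [-36, -9, -24, 48, -16] -> 48
  [-17, -46, -11, -13, -33, -34, 41, -35] -> [17, 46, 11, 13, 33, 34, -41, 35] -> [15, 44, 9, 11, 31, 32, -43, 33] -> [24, 53, 18, 20, 40, 41, -34, 42] -> [42, -34, 41, 40, 20, 18, 53, 24] -> 53

57; 48; 48; 53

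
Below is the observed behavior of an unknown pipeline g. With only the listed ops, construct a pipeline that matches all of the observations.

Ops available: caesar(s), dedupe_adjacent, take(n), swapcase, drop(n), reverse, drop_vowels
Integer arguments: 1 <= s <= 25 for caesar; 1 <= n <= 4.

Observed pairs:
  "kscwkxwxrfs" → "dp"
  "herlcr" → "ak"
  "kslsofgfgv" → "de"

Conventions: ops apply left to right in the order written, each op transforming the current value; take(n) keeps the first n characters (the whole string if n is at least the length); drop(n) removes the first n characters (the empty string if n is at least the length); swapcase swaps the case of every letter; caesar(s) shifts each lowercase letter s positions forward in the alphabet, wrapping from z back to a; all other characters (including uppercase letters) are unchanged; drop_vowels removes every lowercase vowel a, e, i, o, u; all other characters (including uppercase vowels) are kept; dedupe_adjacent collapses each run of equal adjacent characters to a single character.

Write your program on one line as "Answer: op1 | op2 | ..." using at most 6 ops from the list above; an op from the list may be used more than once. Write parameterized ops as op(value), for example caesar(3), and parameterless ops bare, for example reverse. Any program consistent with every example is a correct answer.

drop_vowels | caesar(1) | caesar(1) | drop_vowels | caesar(17) | take(2)

Check, running the answer program on each example:
  "kscwkxwxrfs" -> "kscwkxwxrfs" -> "ltdxlyxysgt" -> "mueymzyzthu" -> "mymzyzth" -> "dpdqpqky" -> "dp"
  "herlcr" -> "hrlcr" -> "ismds" -> "jtnet" -> "jtnt" -> "akek" -> "ak"
  "kslsofgfgv" -> "kslsfgfgv" -> "ltmtghghw" -> "munuhihix" -> "mnhhx" -> "deyyo" -> "de"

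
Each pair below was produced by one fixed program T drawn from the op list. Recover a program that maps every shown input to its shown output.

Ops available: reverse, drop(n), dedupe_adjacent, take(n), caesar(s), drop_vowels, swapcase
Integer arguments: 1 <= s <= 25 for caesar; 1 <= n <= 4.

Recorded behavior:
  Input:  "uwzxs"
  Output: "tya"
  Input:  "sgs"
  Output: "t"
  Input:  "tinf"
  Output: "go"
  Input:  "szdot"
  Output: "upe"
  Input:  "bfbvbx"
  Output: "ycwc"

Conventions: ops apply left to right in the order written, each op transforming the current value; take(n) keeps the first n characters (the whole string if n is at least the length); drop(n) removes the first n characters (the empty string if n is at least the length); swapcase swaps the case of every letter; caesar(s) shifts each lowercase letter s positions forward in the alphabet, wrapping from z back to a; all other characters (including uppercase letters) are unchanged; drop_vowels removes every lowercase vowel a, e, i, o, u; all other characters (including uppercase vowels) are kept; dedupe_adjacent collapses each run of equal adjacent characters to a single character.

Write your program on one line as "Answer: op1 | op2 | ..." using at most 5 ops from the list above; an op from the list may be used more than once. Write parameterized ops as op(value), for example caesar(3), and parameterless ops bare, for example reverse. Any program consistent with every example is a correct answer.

caesar(12) | caesar(15) | drop(2) | reverse

Check, running the answer program on each example:
  "uwzxs" -> "gilje" -> "vxayt" -> "ayt" -> "tya"
  "sgs" -> "ese" -> "tht" -> "t" -> "t"
  "tinf" -> "fuzr" -> "ujog" -> "og" -> "go"
  "szdot" -> "elpaf" -> "taepu" -> "epu" -> "upe"
  "bfbvbx" -> "nrnhnj" -> "cgcwcy" -> "cwcy" -> "ycwc"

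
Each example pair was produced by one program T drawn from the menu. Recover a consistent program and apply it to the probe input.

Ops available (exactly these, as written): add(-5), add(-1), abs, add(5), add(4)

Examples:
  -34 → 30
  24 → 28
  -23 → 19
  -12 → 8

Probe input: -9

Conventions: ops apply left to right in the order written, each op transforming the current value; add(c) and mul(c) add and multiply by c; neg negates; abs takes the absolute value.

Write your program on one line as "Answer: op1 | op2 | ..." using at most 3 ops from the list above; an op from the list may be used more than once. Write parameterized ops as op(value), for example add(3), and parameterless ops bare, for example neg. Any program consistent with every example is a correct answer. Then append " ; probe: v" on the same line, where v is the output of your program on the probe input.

add(4) | abs ; probe: 5

Check, running the answer program on each example:
  -34 -> -30 -> 30
  24 -> 28 -> 28
  -23 -> -19 -> 19
  -12 -> -8 -> 8
  probe: -9 -> -5 -> 5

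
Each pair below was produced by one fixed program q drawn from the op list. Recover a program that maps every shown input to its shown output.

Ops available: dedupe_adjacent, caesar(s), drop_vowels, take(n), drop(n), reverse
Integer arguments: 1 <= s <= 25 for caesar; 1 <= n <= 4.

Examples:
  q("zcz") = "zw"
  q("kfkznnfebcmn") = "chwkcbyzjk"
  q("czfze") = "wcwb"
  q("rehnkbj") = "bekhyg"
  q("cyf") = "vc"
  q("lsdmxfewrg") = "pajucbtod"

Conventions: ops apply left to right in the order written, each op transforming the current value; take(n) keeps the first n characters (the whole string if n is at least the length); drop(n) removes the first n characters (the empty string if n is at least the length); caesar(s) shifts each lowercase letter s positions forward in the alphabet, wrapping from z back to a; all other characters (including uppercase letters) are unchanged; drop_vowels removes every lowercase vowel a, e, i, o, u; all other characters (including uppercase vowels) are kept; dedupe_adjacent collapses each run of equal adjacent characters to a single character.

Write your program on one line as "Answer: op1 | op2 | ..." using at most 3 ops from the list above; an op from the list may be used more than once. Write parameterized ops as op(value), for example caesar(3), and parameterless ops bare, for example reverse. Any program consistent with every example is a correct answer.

drop(1) | dedupe_adjacent | caesar(23)

Check, running the answer program on each example:
  "zcz" -> "cz" -> "cz" -> "zw"
  "kfkznnfebcmn" -> "fkznnfebcmn" -> "fkznfebcmn" -> "chwkcbyzjk"
  "czfze" -> "zfze" -> "zfze" -> "wcwb"
  "rehnkbj" -> "ehnkbj" -> "ehnkbj" -> "bekhyg"
  "cyf" -> "yf" -> "yf" -> "vc"
  "lsdmxfewrg" -> "sdmxfewrg" -> "sdmxfewrg" -> "pajucbtod"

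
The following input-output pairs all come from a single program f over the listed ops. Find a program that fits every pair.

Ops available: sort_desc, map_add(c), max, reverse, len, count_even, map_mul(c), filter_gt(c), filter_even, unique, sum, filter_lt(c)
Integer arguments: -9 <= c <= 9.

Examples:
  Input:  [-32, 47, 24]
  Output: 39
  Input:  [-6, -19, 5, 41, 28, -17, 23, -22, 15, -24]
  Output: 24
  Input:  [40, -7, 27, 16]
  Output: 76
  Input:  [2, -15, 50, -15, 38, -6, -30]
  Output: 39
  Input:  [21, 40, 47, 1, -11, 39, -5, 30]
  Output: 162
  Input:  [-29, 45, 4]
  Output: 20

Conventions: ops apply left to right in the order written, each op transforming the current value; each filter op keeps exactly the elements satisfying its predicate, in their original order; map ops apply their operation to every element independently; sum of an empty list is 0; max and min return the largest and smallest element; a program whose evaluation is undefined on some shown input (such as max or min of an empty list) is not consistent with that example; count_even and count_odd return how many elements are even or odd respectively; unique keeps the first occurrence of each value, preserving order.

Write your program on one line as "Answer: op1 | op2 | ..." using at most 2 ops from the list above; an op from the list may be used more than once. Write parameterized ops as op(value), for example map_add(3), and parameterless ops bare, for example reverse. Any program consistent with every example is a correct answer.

unique | sum

Check, running the answer program on each example:
  [-32, 47, 24] -> [-32, 47, 24] -> 39
  [-6, -19, 5, 41, 28, -17, 23, -22, 15, -24] -> [-6, -19, 5, 41, 28, -17, 23, -22, 15, -24] -> 24
  [40, -7, 27, 16] -> [40, -7, 27, 16] -> 76
  [2, -15, 50, -15, 38, -6, -30] -> [2, -15, 50, 38, -6, -30] -> 39
  [21, 40, 47, 1, -11, 39, -5, 30] -> [21, 40, 47, 1, -11, 39, -5, 30] -> 162
  [-29, 45, 4] -> [-29, 45, 4] -> 20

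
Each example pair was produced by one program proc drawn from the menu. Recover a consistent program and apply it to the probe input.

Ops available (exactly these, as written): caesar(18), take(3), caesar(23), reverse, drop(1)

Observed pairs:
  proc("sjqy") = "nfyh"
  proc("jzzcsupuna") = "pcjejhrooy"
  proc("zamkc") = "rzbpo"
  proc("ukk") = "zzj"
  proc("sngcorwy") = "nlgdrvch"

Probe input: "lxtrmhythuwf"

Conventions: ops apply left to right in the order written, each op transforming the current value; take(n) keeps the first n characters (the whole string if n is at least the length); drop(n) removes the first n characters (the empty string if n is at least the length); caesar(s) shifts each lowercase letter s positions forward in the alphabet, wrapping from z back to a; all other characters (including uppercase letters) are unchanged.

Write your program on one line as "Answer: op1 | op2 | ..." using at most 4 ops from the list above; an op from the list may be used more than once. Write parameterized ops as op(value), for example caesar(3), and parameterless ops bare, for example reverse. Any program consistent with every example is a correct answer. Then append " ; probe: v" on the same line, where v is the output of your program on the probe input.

reverse | caesar(23) | caesar(18) ; probe: "uljwinwbgima"

Check, running the answer program on each example:
  "sjqy" -> "yqjs" -> "vngp" -> "nfyh"
  "jzzcsupuna" -> "anupusczzj" -> "xkrmrpzwwg" -> "pcjejhrooy"
  "zamkc" -> "ckmaz" -> "zhjxw" -> "rzbpo"
  "ukk" -> "kku" -> "hhr" -> "zzj"
  "sngcorwy" -> "ywrocgns" -> "vtolzdkp" -> "nlgdrvch"
  probe: "lxtrmhythuwf" -> "fwuhtyhmrtxl" -> "ctreqvejoqui" -> "uljwinwbgima"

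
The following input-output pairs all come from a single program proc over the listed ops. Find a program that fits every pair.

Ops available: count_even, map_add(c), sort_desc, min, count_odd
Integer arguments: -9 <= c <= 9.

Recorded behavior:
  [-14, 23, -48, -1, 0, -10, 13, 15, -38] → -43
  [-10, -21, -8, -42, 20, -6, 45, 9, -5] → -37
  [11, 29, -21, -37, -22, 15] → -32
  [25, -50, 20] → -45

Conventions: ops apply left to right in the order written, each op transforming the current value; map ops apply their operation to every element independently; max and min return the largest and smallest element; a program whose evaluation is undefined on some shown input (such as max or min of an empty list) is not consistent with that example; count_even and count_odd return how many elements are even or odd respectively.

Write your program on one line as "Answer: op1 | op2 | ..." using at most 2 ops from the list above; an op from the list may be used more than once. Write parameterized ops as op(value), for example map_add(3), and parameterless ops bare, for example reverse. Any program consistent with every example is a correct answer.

map_add(5) | min

Check, running the answer program on each example:
  [-14, 23, -48, -1, 0, -10, 13, 15, -38] -> [-9, 28, -43, 4, 5, -5, 18, 20, -33] -> -43
  [-10, -21, -8, -42, 20, -6, 45, 9, -5] -> [-5, -16, -3, -37, 25, -1, 50, 14, 0] -> -37
  [11, 29, -21, -37, -22, 15] -> [16, 34, -16, -32, -17, 20] -> -32
  [25, -50, 20] -> [30, -45, 25] -> -45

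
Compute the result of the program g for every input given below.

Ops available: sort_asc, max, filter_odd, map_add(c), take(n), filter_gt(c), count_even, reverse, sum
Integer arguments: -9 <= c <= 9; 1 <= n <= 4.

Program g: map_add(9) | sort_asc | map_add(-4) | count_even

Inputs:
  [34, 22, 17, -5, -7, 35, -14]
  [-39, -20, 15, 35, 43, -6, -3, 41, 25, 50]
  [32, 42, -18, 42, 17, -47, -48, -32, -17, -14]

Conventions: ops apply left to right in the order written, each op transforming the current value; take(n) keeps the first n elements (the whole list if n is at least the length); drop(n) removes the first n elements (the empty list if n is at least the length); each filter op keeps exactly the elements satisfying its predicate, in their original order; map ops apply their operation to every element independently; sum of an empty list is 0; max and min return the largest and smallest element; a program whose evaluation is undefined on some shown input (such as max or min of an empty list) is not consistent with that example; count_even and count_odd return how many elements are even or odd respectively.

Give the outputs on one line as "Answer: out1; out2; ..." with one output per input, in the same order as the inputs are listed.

4; 7; 3

Execution, op by op:
  [34, 22, 17, -5, -7, 35, -14] -> [43, 31, 26, 4, 2, 44, -5] -> [-5, 2, 4, 26, 31, 43, 44] -> [-9, -2, 0, 22, 27, 39, 40] -> 4
  [-39, -20, 15, 35, 43, -6, -3, 41, 25, 50] -> [-30, -11, 24, 44, 52, 3, 6, 50, 34, 59] -> [-30, -11, 3, 6, 24, 34, 44, 50, 52, 59] -> [-34, -15, -1, 2, 20, 30, 40, 46, 48, 55] -> 7
  [32, 42, -18, 42, 17, -47, -48, -32, -17, -14] -> [41, 51, -9, 51, 26, -38, -39, -23, -8, -5] -> [-39, -38, -23, -9, -8, -5, 26, 41, 51, 51] -> [-43, -42, -27, -13, -12, -9, 22, 37, 47, 47] -> 3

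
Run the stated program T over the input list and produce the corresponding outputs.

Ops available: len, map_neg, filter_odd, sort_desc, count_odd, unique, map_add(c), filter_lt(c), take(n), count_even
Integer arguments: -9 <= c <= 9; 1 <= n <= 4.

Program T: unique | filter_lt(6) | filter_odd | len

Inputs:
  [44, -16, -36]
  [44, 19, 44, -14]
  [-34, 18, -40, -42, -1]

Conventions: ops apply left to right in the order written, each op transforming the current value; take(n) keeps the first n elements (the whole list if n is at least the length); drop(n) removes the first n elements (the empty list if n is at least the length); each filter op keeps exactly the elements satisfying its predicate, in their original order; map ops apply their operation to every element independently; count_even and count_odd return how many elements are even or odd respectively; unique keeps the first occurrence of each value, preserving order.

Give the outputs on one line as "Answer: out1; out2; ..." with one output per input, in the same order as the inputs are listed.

Execution, op by op:
  [44, -16, -36] -> [44, -16, -36] -> [-16, -36] -> [] -> 0
  [44, 19, 44, -14] -> [44, 19, -14] -> [-14] -> [] -> 0
  [-34, 18, -40, -42, -1] -> [-34, 18, -40, -42, -1] -> [-34, -40, -42, -1] -> [-1] -> 1

0; 0; 1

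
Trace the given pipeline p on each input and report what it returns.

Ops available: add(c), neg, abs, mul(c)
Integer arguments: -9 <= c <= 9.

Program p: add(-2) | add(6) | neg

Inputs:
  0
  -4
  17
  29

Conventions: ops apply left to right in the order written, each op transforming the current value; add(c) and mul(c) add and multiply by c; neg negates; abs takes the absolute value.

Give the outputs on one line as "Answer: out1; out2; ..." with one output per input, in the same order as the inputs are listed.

-4; 0; -21; -33

Execution, op by op:
  0 -> -2 -> 4 -> -4
  -4 -> -6 -> 0 -> 0
  17 -> 15 -> 21 -> -21
  29 -> 27 -> 33 -> -33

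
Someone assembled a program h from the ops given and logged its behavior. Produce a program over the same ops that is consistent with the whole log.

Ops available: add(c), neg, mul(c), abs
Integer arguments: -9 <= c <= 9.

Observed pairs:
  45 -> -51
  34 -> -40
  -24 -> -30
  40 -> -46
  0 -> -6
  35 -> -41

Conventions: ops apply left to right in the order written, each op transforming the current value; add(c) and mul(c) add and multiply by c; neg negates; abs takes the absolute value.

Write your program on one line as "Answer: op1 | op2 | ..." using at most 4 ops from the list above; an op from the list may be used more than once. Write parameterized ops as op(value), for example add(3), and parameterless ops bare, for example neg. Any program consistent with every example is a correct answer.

abs | add(6) | neg

Check, running the answer program on each example:
  45 -> 45 -> 51 -> -51
  34 -> 34 -> 40 -> -40
  -24 -> 24 -> 30 -> -30
  40 -> 40 -> 46 -> -46
  0 -> 0 -> 6 -> -6
  35 -> 35 -> 41 -> -41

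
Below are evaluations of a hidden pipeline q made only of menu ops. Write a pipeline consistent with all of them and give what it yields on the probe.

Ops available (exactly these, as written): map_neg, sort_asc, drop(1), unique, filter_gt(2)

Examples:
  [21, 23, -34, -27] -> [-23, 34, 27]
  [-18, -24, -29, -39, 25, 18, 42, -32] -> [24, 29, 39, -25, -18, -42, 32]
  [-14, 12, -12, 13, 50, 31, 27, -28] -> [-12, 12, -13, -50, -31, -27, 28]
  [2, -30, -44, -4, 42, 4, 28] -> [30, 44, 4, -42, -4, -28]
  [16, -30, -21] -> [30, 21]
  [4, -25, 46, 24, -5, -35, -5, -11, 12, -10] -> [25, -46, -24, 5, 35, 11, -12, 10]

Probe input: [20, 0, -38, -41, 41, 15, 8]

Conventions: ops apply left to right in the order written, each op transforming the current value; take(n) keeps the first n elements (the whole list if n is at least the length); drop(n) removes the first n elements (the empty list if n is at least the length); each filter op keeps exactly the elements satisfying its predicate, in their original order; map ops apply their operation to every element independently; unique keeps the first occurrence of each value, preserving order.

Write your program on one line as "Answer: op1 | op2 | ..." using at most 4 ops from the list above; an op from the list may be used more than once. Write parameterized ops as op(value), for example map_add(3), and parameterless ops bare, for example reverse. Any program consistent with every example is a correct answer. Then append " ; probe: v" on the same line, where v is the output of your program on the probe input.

drop(1) | unique | map_neg ; probe: [0, 38, 41, -41, -15, -8]

Check, running the answer program on each example:
  [21, 23, -34, -27] -> [23, -34, -27] -> [23, -34, -27] -> [-23, 34, 27]
  [-18, -24, -29, -39, 25, 18, 42, -32] -> [-24, -29, -39, 25, 18, 42, -32] -> [-24, -29, -39, 25, 18, 42, -32] -> [24, 29, 39, -25, -18, -42, 32]
  [-14, 12, -12, 13, 50, 31, 27, -28] -> [12, -12, 13, 50, 31, 27, -28] -> [12, -12, 13, 50, 31, 27, -28] -> [-12, 12, -13, -50, -31, -27, 28]
  [2, -30, -44, -4, 42, 4, 28] -> [-30, -44, -4, 42, 4, 28] -> [-30, -44, -4, 42, 4, 28] -> [30, 44, 4, -42, -4, -28]
  [16, -30, -21] -> [-30, -21] -> [-30, -21] -> [30, 21]
  [4, -25, 46, 24, -5, -35, -5, -11, 12, -10] -> [-25, 46, 24, -5, -35, -5, -11, 12, -10] -> [-25, 46, 24, -5, -35, -11, 12, -10] -> [25, -46, -24, 5, 35, 11, -12, 10]
  probe: [20, 0, -38, -41, 41, 15, 8] -> [0, -38, -41, 41, 15, 8] -> [0, -38, -41, 41, 15, 8] -> [0, 38, 41, -41, -15, -8]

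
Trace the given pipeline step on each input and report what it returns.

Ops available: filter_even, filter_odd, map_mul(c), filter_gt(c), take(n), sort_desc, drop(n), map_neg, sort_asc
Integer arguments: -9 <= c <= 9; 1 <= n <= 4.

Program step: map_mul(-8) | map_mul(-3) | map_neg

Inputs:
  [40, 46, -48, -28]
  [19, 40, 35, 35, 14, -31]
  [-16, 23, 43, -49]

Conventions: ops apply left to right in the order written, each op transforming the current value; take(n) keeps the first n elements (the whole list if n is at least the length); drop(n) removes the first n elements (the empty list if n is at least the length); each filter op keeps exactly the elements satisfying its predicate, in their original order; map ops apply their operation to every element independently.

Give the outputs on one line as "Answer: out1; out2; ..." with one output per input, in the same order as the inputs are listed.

Execution, op by op:
  [40, 46, -48, -28] -> [-320, -368, 384, 224] -> [960, 1104, -1152, -672] -> [-960, -1104, 1152, 672]
  [19, 40, 35, 35, 14, -31] -> [-152, -320, -280, -280, -112, 248] -> [456, 960, 840, 840, 336, -744] -> [-456, -960, -840, -840, -336, 744]
  [-16, 23, 43, -49] -> [128, -184, -344, 392] -> [-384, 552, 1032, -1176] -> [384, -552, -1032, 1176]

[-960, -1104, 1152, 672]; [-456, -960, -840, -840, -336, 744]; [384, -552, -1032, 1176]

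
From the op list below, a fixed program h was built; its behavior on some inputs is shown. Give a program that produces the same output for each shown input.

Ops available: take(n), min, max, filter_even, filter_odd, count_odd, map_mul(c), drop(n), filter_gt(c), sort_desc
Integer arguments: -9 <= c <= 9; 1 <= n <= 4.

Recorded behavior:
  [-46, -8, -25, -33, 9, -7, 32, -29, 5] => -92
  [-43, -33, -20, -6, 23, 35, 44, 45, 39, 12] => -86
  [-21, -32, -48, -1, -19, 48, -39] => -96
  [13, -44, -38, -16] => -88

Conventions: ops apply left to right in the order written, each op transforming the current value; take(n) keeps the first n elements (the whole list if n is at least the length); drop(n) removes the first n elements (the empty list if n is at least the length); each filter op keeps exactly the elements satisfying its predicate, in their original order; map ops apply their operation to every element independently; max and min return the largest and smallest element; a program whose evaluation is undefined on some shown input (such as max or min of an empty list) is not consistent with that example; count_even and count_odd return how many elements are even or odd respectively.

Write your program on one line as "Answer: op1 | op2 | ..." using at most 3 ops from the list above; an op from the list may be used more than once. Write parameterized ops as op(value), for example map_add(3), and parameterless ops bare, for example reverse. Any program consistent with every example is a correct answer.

map_mul(2) | min

Check, running the answer program on each example:
  [-46, -8, -25, -33, 9, -7, 32, -29, 5] -> [-92, -16, -50, -66, 18, -14, 64, -58, 10] -> -92
  [-43, -33, -20, -6, 23, 35, 44, 45, 39, 12] -> [-86, -66, -40, -12, 46, 70, 88, 90, 78, 24] -> -86
  [-21, -32, -48, -1, -19, 48, -39] -> [-42, -64, -96, -2, -38, 96, -78] -> -96
  [13, -44, -38, -16] -> [26, -88, -76, -32] -> -88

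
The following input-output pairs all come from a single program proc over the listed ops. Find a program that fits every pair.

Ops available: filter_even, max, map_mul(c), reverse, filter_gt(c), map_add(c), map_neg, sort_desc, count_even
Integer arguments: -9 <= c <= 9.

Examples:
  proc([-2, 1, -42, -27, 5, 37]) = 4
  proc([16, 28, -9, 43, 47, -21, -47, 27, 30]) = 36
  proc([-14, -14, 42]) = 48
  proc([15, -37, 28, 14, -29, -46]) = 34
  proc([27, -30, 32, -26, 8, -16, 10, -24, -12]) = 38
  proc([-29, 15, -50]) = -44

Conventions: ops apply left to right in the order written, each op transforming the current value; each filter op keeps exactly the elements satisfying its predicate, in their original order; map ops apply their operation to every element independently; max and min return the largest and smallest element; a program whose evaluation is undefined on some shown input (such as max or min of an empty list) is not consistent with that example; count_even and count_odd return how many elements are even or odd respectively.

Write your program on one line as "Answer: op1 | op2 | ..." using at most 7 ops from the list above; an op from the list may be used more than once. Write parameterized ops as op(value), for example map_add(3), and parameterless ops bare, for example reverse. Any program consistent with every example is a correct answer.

reverse | map_add(6) | reverse | filter_even | reverse | max

Check, running the answer program on each example:
  [-2, 1, -42, -27, 5, 37] -> [37, 5, -27, -42, 1, -2] -> [43, 11, -21, -36, 7, 4] -> [4, 7, -36, -21, 11, 43] -> [4, -36] -> [-36, 4] -> 4
  [16, 28, -9, 43, 47, -21, -47, 27, 30] -> [30, 27, -47, -21, 47, 43, -9, 28, 16] -> [36, 33, -41, -15, 53, 49, -3, 34, 22] -> [22, 34, -3, 49, 53, -15, -41, 33, 36] -> [22, 34, 36] -> [36, 34, 22] -> 36
  [-14, -14, 42] -> [42, -14, -14] -> [48, -8, -8] -> [-8, -8, 48] -> [-8, -8, 48] -> [48, -8, -8] -> 48
  [15, -37, 28, 14, -29, -46] -> [-46, -29, 14, 28, -37, 15] -> [-40, -23, 20, 34, -31, 21] -> [21, -31, 34, 20, -23, -40] -> [34, 20, -40] -> [-40, 20, 34] -> 34
  [27, -30, 32, -26, 8, -16, 10, -24, -12] -> [-12, -24, 10, -16, 8, -26, 32, -30, 27] -> [-6, -18, 16, -10, 14, -20, 38, -24, 33] -> [33, -24, 38, -20, 14, -10, 16, -18, -6] -> [-24, 38, -20, 14, -10, 16, -18, -6] -> [-6, -18, 16, -10, 14, -20, 38, -24] -> 38
  [-29, 15, -50] -> [-50, 15, -29] -> [-44, 21, -23] -> [-23, 21, -44] -> [-44] -> [-44] -> -44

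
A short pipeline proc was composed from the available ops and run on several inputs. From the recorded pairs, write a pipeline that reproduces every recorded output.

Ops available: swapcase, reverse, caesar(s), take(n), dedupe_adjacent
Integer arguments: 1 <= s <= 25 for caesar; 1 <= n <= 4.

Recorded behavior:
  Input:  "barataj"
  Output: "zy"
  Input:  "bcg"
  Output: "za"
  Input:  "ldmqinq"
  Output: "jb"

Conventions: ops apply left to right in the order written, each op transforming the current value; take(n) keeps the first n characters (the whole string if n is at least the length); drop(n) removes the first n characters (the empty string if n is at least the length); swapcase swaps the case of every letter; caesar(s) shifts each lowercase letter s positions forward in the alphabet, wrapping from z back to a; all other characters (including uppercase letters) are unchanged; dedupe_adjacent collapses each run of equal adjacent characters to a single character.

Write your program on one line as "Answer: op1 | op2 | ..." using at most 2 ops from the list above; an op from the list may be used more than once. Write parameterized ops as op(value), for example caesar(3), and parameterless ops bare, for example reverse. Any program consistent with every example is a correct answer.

take(2) | caesar(24)

Check, running the answer program on each example:
  "barataj" -> "ba" -> "zy"
  "bcg" -> "bc" -> "za"
  "ldmqinq" -> "ld" -> "jb"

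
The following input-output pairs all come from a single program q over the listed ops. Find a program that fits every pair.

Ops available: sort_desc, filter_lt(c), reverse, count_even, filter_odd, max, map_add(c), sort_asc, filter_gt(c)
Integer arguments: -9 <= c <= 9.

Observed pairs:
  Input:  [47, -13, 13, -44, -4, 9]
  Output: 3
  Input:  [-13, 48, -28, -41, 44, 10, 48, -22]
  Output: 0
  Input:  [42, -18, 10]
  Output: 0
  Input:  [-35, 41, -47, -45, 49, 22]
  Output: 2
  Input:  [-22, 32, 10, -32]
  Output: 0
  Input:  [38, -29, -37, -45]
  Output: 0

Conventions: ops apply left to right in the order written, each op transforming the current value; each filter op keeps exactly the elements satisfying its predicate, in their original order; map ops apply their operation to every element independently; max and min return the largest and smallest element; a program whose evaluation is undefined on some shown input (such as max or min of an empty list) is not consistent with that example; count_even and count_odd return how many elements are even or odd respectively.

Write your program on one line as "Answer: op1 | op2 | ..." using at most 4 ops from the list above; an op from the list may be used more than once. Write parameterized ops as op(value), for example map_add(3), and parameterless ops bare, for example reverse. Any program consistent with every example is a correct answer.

filter_gt(2) | filter_odd | map_add(-3) | count_even

Check, running the answer program on each example:
  [47, -13, 13, -44, -4, 9] -> [47, 13, 9] -> [47, 13, 9] -> [44, 10, 6] -> 3
  [-13, 48, -28, -41, 44, 10, 48, -22] -> [48, 44, 10, 48] -> [] -> [] -> 0
  [42, -18, 10] -> [42, 10] -> [] -> [] -> 0
  [-35, 41, -47, -45, 49, 22] -> [41, 49, 22] -> [41, 49] -> [38, 46] -> 2
  [-22, 32, 10, -32] -> [32, 10] -> [] -> [] -> 0
  [38, -29, -37, -45] -> [38] -> [] -> [] -> 0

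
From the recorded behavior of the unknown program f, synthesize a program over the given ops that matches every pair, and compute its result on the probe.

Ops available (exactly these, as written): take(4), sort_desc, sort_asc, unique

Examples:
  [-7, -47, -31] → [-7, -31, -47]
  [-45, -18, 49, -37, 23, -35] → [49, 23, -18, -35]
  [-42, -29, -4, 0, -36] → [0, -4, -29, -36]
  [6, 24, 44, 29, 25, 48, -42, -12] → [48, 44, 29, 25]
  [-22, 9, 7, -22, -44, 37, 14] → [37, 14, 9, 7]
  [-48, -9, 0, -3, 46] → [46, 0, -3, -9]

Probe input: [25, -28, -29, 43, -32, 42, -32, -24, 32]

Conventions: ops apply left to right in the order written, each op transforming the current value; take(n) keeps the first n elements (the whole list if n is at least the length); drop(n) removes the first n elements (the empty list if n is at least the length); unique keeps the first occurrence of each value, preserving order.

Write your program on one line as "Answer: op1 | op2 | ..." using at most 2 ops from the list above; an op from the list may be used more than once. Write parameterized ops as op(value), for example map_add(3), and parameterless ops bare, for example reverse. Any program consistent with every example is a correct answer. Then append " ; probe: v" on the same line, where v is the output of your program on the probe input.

sort_desc | take(4) ; probe: [43, 42, 32, 25]

Check, running the answer program on each example:
  [-7, -47, -31] -> [-7, -31, -47] -> [-7, -31, -47]
  [-45, -18, 49, -37, 23, -35] -> [49, 23, -18, -35, -37, -45] -> [49, 23, -18, -35]
  [-42, -29, -4, 0, -36] -> [0, -4, -29, -36, -42] -> [0, -4, -29, -36]
  [6, 24, 44, 29, 25, 48, -42, -12] -> [48, 44, 29, 25, 24, 6, -12, -42] -> [48, 44, 29, 25]
  [-22, 9, 7, -22, -44, 37, 14] -> [37, 14, 9, 7, -22, -22, -44] -> [37, 14, 9, 7]
  [-48, -9, 0, -3, 46] -> [46, 0, -3, -9, -48] -> [46, 0, -3, -9]
  probe: [25, -28, -29, 43, -32, 42, -32, -24, 32] -> [43, 42, 32, 25, -24, -28, -29, -32, -32] -> [43, 42, 32, 25]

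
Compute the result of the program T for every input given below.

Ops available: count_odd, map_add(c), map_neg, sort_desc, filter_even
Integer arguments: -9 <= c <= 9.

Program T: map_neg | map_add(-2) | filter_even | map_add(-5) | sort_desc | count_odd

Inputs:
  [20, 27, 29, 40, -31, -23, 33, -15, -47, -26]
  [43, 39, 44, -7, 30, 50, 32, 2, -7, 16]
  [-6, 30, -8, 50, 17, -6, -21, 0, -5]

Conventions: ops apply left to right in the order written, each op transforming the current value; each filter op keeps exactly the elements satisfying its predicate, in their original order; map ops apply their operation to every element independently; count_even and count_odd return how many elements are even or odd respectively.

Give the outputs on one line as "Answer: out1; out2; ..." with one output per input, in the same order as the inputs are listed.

3; 6; 6

Execution, op by op:
  [20, 27, 29, 40, -31, -23, 33, -15, -47, -26] -> [-20, -27, -29, -40, 31, 23, -33, 15, 47, 26] -> [-22, -29, -31, -42, 29, 21, -35, 13, 45, 24] -> [-22, -42, 24] -> [-27, -47, 19] -> [19, -27, -47] -> 3
  [43, 39, 44, -7, 30, 50, 32, 2, -7, 16] -> [-43, -39, -44, 7, -30, -50, -32, -2, 7, -16] -> [-45, -41, -46, 5, -32, -52, -34, -4, 5, -18] -> [-46, -32, -52, -34, -4, -18] -> [-51, -37, -57, -39, -9, -23] -> [-9, -23, -37, -39, -51, -57] -> 6
  [-6, 30, -8, 50, 17, -6, -21, 0, -5] -> [6, -30, 8, -50, -17, 6, 21, 0, 5] -> [4, -32, 6, -52, -19, 4, 19, -2, 3] -> [4, -32, 6, -52, 4, -2] -> [-1, -37, 1, -57, -1, -7] -> [1, -1, -1, -7, -37, -57] -> 6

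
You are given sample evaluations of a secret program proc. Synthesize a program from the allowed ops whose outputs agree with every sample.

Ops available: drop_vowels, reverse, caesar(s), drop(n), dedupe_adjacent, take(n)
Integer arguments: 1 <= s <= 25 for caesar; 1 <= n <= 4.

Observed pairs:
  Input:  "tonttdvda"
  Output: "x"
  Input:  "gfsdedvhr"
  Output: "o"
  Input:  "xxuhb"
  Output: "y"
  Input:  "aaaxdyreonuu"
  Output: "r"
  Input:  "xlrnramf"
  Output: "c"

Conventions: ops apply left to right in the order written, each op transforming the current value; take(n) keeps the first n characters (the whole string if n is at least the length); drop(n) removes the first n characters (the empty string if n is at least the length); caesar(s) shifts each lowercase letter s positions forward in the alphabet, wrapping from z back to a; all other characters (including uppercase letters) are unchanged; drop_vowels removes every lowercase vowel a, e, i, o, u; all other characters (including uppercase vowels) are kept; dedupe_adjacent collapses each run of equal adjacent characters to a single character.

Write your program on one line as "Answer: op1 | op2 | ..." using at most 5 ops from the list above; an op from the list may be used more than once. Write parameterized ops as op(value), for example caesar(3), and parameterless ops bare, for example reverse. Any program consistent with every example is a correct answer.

caesar(9) | caesar(14) | reverse | take(1)

Check, running the answer program on each example:
  "tonttdvda" -> "cxwccmemj" -> "qlkqqasax" -> "xasaqqklq" -> "x"
  "gfsdedvhr" -> "pobmnmeqa" -> "dcpabaseo" -> "oesabapcd" -> "o"
  "xxuhb" -> "ggdqk" -> "uurey" -> "yeruu" -> "y"
  "aaaxdyreonuu" -> "jjjgmhanxwdd" -> "xxxuavoblkrr" -> "rrklbovauxxx" -> "r"
  "xlrnramf" -> "guawajvo" -> "uiokoxjc" -> "cjxokoiu" -> "c"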